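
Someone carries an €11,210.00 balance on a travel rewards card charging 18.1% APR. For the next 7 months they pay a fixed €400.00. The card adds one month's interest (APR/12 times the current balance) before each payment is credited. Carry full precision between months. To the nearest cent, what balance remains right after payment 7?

Monthly rate r = 18.1%/12 = 1.50833% = 0.0150833.
Each month: B ← B·(1+r) − €400.00.
Month 1: interest €169.08; balance after payment €10,979.08.
Month 2: interest €165.60; balance after payment €10,744.69.
Month 3: interest €162.07; balance after payment €10,506.75.
Month 4: interest €158.48; balance after payment €10,265.23.
Month 5: interest €154.83; balance after payment €10,020.06.
Month 6: interest €151.14; balance after payment €9,771.20.
Month 7: interest €147.38; balance after payment €9,518.58.

€9,518.58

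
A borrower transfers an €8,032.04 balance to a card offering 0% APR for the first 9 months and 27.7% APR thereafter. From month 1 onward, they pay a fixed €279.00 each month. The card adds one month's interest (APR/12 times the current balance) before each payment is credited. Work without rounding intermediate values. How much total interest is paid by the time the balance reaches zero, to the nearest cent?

€1,940.33

Promo months 1–9 at r₀ = 0%/12 = 0; months 10+ at r₁ = 27.7%/12 = 0.0230833.
After month 9 (no interest yet): B = €8,032.04 − 9·€279.00 = €5,521.04.
Then at r₁ with €279.00/mo: n₂ = −ln(1 − r₁·B/P)/ln(1+r₁) ≈ 26.74 → 27 more payments.
Total paid = 35·€279.00 + €207.37 = €9,972.37; interest = €9,972.37 − €8,032.04 = €1,940.33.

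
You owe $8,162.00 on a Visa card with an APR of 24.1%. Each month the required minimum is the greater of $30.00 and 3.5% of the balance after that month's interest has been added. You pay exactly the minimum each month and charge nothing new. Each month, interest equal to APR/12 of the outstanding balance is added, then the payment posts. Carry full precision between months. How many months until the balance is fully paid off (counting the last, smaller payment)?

Monthly rate r = 24.1%/12 = 2.00833% = 0.0200833.
While 3.5% of the post-interest balance exceeds $30.00, each month B ← (B·(1+r))·(1 − 0.035), i.e. B shrinks by the factor (1+r)·0.965 = 0.98438.
This holds for months 1–145. Entering month 146 the balance is $832.58; 3.5% of the post-interest balance is now below $30.00, so the flat $30.00 minimum applies from here.
From month 146 a fixed $30.00 at rate r clears $832.58 in 41 more payments. Total: 145 + 41 = 186 months.

186 months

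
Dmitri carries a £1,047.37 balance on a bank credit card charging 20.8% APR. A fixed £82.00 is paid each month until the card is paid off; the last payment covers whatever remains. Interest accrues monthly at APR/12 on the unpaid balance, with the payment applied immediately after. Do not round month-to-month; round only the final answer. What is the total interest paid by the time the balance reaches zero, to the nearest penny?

£146.92

Monthly rate r = 20.8%/12 = 1.73333% = 0.0173333.
Payoff takes n = ⌈−ln(1 − rB₀/P)/ln(1+r)⌉ = ⌈14.562⌉ = 15 payments; the last is £46.29.
Total paid = 14·£82.00 + £46.29 = £1,194.29.
Total interest = total paid − principal = £1,194.29 − £1,047.37 = £146.92.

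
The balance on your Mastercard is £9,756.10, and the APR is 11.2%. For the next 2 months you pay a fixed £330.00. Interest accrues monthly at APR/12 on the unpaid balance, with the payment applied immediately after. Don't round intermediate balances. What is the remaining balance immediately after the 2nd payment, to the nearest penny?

Monthly rate r = 11.2%/12 = 0.933333% = 0.00933333.
Each month: B ← B·(1+r) − £330.00.
Month 1: interest £91.06; balance after payment £9,517.16.
Month 2: interest £88.83; balance after payment £9,275.98.

£9,275.98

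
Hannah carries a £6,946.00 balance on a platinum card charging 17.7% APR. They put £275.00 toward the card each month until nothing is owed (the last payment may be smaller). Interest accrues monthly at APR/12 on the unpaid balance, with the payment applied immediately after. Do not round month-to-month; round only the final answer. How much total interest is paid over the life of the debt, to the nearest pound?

£1,808

Monthly rate r = 17.7%/12 = 1.475% = 0.01475.
Payoff takes n = ⌈−ln(1 − rB₀/P)/ln(1+r)⌉ = ⌈31.833⌉ = 32 payments; the last is £229.29.
Total paid = 31·£275.00 + £229.29 = £8,754.29.
Total interest = total paid − principal = £8,754.29 − £6,946.00 = £1,808.29.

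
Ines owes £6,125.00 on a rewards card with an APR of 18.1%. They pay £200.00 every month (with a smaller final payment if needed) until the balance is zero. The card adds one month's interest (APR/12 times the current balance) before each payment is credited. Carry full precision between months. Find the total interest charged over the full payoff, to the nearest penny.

Monthly rate r = 18.1%/12 = 1.50833% = 0.0150833.
Payoff takes n = ⌈−ln(1 − rB₀/P)/ln(1+r)⌉ = ⌈41.398⌉ = 42 payments; the last is £80.01.
Total paid = 41·£200.00 + £80.01 = £8,280.01.
Total interest = total paid − principal = £8,280.01 − £6,125.00 = £2,155.01.

£2,155.01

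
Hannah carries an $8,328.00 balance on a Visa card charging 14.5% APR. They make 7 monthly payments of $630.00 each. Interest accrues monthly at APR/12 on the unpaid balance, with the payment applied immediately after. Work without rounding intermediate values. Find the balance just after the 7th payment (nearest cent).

Monthly rate r = 14.5%/12 = 1.20833% = 0.0120833.
Each month: B ← B·(1+r) − $630.00.
Month 1: interest $100.63; balance after payment $7,798.63.
Month 2: interest $94.23; balance after payment $7,262.86.
Month 3: interest $87.76; balance after payment $6,720.62.
Month 4: interest $81.21; balance after payment $6,171.83.
Month 5: interest $74.58; balance after payment $5,616.41.
Month 6: interest $67.86; balance after payment $5,054.27.
Month 7: interest $61.07; balance after payment $4,485.34.

$4,485.34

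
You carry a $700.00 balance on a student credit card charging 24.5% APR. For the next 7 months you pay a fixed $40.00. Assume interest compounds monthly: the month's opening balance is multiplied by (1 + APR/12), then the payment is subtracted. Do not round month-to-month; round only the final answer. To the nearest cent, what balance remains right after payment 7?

Monthly rate r = 24.5%/12 = 2.04167% = 0.0204167.
Each month: B ← B·(1+r) − $40.00.
Month 1: interest $14.29; balance after payment $674.29.
Month 2: interest $13.77; balance after payment $648.06.
Month 3: interest $13.23; balance after payment $621.29.
Month 4: interest $12.68; balance after payment $593.97.
Month 5: interest $12.13; balance after payment $566.10.
Month 6: interest $11.56; balance after payment $537.66.
Month 7: interest $10.98; balance after payment $508.64.

$508.64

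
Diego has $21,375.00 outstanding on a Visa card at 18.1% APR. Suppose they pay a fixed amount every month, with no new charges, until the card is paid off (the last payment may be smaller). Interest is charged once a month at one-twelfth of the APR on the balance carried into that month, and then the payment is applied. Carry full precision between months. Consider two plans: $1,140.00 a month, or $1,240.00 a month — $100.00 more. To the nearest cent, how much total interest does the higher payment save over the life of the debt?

$373.03

Monthly rate r = 18.1%/12 = 1.50833% = 0.0150833.
At $1,140.00/mo: n = ⌈−ln(1 − rB₀/P)/ln(1+r)⌉ = 23 payments (last $234.58); total interest = total paid − $21,375.00 = $3,939.58.
At $1,240.00/mo: 21 payments (last $141.55); total interest $3,566.55.
Interest saved = $3,939.58 − $3,566.55 = $373.03.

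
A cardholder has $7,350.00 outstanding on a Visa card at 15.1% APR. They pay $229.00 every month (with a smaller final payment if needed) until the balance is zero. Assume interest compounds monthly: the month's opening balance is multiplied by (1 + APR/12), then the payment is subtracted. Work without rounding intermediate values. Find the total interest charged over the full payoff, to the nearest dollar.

$2,124

Monthly rate r = 15.1%/12 = 1.25833% = 0.0125833.
Payoff takes n = ⌈−ln(1 − rB₀/P)/ln(1+r)⌉ = ⌈41.369⌉ = 42 payments; the last is $84.72.
Total paid = 41·$229.00 + $84.72 = $9,473.72.
Total interest = total paid − principal = $9,473.72 − $7,350.00 = $2,123.72.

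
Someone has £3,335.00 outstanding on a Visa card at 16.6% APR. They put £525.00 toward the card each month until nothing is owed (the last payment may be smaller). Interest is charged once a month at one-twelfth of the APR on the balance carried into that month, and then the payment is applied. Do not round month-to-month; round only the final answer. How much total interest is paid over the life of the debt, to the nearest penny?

£180.58

Monthly rate r = 16.6%/12 = 1.38333% = 0.0138333.
Payoff takes n = ⌈−ln(1 − rB₀/P)/ln(1+r)⌉ = ⌈6.695⌉ = 7 payments; the last is £365.58.
Total paid = 6·£525.00 + £365.58 = £3,515.58.
Total interest = total paid − principal = £3,515.58 − £3,335.00 = £180.58.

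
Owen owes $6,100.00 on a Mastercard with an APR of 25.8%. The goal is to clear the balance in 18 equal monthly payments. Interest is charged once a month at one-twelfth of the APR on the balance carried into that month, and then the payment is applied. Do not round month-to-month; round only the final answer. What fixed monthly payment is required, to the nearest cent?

Monthly rate r = 25.8%/12 = 2.15% = 0.0215.
Level-payment amortization: P = B₀·r / (1 − (1+r)^(−n)) = 6100.00·0.0215 / (1 − 1.0215^(−18)).
Denominator 1 − (1+r)^(−18) = 0.318117849.
P = 131.15 / 0.318117849 ≈ 412.27.

$412.27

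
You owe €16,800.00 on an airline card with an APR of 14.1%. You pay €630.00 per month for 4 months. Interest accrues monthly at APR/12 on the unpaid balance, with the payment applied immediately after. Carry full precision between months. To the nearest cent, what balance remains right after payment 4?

€15,038.86

Monthly rate r = 14.1%/12 = 1.175% = 0.01175.
Each month: B ← B·(1+r) − €630.00.
Month 1: interest €197.40; balance after payment €16,367.40.
Month 2: interest €192.32; balance after payment €15,929.72.
Month 3: interest €187.17; balance after payment €15,486.89.
Month 4: interest €181.97; balance after payment €15,038.86.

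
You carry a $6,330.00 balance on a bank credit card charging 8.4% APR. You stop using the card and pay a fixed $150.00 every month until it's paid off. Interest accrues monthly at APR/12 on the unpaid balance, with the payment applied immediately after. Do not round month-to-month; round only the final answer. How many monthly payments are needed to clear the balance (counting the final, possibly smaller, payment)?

Monthly rate r = 8.4%/12 = 0.7% = 0.007.
Recurrence: B ← B·(1+r) − $150.00.
Month 1: interest $44.31; balance after payment $6,224.31.
Month 2: interest $43.57; balance after payment $6,117.88.
Closed form: n = −ln(1 − rB₀/P)/ln(1+r) = −ln(0.7046)/ln(1.007) ≈ 50.193, so the balance reaches zero during payment 51.

51 months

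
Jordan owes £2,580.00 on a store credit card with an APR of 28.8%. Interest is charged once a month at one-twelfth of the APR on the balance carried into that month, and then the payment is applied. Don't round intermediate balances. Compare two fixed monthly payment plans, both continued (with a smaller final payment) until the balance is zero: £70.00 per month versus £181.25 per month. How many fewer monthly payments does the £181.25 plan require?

74 fewer payments

Monthly rate r = 28.8%/12 = 2.4% = 0.024.
At £70.00/mo: n = ⌈−ln(1 − rB₀/P)/ln(1+r)⌉ = 92 payments (last £2.69); total interest = total paid − £2,580.00 = £3,792.69.
At £181.25/mo: 18 payments (last £113.64); total interest £614.89.
Payments saved = 92 − 18 = 74.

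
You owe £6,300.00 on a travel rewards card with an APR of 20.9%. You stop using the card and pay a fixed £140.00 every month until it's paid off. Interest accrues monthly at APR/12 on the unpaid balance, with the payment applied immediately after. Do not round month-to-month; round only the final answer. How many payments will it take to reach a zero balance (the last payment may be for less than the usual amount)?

Monthly rate r = 20.9%/12 = 1.74167% = 0.0174167.
Recurrence: B ← B·(1+r) − £140.00.
Month 1: interest £109.73; balance after payment £6,269.73.
Month 2: interest £109.20; balance after payment £6,238.92.
Closed form: n = −ln(1 − rB₀/P)/ln(1+r) = −ln(0.21625)/ln(1.01742) ≈ 88.686, so the balance reaches zero during payment 89.

89 payments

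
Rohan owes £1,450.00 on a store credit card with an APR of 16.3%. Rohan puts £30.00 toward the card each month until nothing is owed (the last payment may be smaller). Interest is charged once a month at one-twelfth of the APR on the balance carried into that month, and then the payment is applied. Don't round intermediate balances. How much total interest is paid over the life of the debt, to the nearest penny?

£926.23

Monthly rate r = 16.3%/12 = 1.35833% = 0.0135833.
Payoff takes n = ⌈−ln(1 − rB₀/P)/ln(1+r)⌉ = ⌈79.207⌉ = 80 payments; the last is £6.23.
Total paid = 79·£30.00 + £6.23 = £2,376.23.
Total interest = total paid − principal = £2,376.23 − £1,450.00 = £926.23.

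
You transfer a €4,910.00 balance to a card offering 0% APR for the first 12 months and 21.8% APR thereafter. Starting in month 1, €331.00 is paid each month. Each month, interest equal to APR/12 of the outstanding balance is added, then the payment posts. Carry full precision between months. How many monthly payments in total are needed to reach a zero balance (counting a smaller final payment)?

15 payments

Promo months 1–12 at r₀ = 0%/12 = 0; months 13+ at r₁ = 21.8%/12 = 0.0181667.
After month 12 (no interest yet): B = €4,910.00 − 12·€331.00 = €938.00.
Then at r₁ with €331.00/mo: n₂ = −ln(1 − r₁·B/P)/ln(1+r₁) ≈ 2.94 → 3 more payments.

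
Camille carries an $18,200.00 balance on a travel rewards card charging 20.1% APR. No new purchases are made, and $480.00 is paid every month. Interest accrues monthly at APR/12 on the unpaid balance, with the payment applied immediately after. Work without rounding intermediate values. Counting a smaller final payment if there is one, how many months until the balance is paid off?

Monthly rate r = 20.1%/12 = 1.675% = 0.01675.
Recurrence: B ← B·(1+r) − $480.00.
Month 1: interest $304.85; balance after payment $18,024.85.
Month 2: interest $301.92; balance after payment $17,846.77.
Closed form: n = −ln(1 − rB₀/P)/ln(1+r) = −ln(0.3649)/ln(1.01675) ≈ 60.690, so the balance reaches zero during payment 61.

61 payments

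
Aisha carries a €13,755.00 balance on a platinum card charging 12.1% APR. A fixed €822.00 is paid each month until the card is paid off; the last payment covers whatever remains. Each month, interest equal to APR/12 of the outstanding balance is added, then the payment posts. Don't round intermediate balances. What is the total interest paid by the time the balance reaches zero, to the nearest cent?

€1,386.92

Monthly rate r = 12.1%/12 = 1.00833% = 0.0100833.
Payoff takes n = ⌈−ln(1 − rB₀/P)/ln(1+r)⌉ = ⌈18.420⌉ = 19 payments; the last is €345.92.
Total paid = 18·€822.00 + €345.92 = €15,141.92.
Total interest = total paid − principal = €15,141.92 − €13,755.00 = €1,386.92.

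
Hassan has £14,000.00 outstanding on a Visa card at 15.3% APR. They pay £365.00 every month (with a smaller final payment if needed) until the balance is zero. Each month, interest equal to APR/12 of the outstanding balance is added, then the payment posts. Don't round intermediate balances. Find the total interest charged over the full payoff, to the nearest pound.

£5,345

Monthly rate r = 15.3%/12 = 1.275% = 0.01275.
Payoff takes n = ⌈−ln(1 − rB₀/P)/ln(1+r)⌉ = ⌈52.999⌉ = 53 payments; the last is £364.65.
Total paid = 52·£365.00 + £364.65 = £19,344.65.
Total interest = total paid − principal = £19,344.65 − £14,000.00 = £5,344.65.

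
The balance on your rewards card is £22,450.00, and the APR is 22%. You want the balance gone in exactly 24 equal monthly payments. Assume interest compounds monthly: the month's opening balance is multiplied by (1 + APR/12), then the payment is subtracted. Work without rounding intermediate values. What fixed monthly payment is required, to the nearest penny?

£1,164.66

Monthly rate r = 22%/12 = 1.83333% = 0.0183333.
Level-payment amortization: P = B₀·r / (1 − (1+r)^(−n)) = 22450.00·0.0183333 / (1 − 1.01833^(−24)).
Denominator 1 − (1+r)^(−24) = 0.353392164.
P = 411.583 / 0.353392164 ≈ 1164.66.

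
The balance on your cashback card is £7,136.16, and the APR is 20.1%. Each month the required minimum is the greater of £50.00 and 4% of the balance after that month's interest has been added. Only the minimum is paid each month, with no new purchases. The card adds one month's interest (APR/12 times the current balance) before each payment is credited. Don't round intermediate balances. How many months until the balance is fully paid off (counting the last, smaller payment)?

105 months

Monthly rate r = 20.1%/12 = 1.675% = 0.01675.
While 4% of the post-interest balance exceeds £50.00, each month B ← (B·(1+r))·(1 − 0.04), i.e. B shrinks by the factor (1+r)·0.96 = 0.97608.
This holds for months 1–73. Entering month 74 the balance is £1,218.71; 4% of the post-interest balance is now below £50.00, so the flat £50.00 minimum applies from here.
From month 74 a fixed £50.00 at rate r clears £1,218.71 in 32 more payments. Total: 73 + 32 = 105 months.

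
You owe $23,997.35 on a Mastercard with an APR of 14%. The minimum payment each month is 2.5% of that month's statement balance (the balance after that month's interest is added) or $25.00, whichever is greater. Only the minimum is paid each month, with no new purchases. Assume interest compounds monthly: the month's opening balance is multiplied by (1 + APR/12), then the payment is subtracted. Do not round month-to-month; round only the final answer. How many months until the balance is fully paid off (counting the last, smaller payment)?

286 months

Monthly rate r = 14%/12 = 1.16667% = 0.0116667.
While 2.5% of the post-interest balance exceeds $25.00, each month B ← (B·(1+r))·(1 − 0.025), i.e. B shrinks by the factor (1+r)·0.975 = 0.98638.
This holds for months 1–233. Entering month 234 the balance is $981.66; 2.5% of the post-interest balance is now below $25.00, so the flat $25.00 minimum applies from here.
From month 234 a fixed $25.00 at rate r clears $981.66 in 53 more payments. Total: 233 + 53 = 286 months.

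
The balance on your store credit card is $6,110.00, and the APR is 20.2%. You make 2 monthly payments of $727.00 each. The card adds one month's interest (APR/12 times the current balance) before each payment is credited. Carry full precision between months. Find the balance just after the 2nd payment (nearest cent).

Monthly rate r = 20.2%/12 = 1.68333% = 0.0168333.
Each month: B ← B·(1+r) − $727.00.
Month 1: interest $102.85; balance after payment $5,485.85.
Month 2: interest $92.35; balance after payment $4,851.20.

$4,851.20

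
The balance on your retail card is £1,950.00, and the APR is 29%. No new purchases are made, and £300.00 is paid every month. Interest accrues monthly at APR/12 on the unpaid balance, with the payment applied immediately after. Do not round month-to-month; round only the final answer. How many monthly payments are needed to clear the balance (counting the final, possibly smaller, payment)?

8 months

Monthly rate r = 29%/12 = 2.41667% = 0.0241667.
Recurrence: B ← B·(1+r) − £300.00.
Month 1: interest £47.12; balance after payment £1,697.12.
Month 2: interest £41.01; balance after payment £1,438.14.
Closed form: n = −ln(1 − rB₀/P)/ln(1+r) = −ln(0.84292)/ln(1.02417) ≈ 7.156, so the balance reaches zero during payment 8.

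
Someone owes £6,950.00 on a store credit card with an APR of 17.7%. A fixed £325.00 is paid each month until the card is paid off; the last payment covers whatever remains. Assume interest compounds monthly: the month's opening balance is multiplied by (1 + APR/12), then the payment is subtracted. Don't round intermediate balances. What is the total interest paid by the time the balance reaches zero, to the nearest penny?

Monthly rate r = 17.7%/12 = 1.475% = 0.01475.
Payoff takes n = ⌈−ln(1 − rB₀/P)/ln(1+r)⌉ = ⌈25.881⌉ = 26 payments; the last is £286.52.
Total paid = 25·£325.00 + £286.52 = £8,411.52.
Total interest = total paid − principal = £8,411.52 − £6,950.00 = £1,461.52.

£1,461.52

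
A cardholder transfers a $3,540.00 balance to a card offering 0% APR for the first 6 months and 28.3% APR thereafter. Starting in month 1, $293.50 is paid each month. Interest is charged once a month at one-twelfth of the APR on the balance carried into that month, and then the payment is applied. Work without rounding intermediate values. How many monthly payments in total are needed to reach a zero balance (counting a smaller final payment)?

Promo months 1–6 at r₀ = 0%/12 = 0; months 7+ at r₁ = 28.3%/12 = 0.0235833.
After month 6 (no interest yet): B = $3,540.00 − 6·$293.50 = $1,779.00.
Then at r₁ with $293.50/mo: n₂ = −ln(1 − r₁·B/P)/ln(1+r₁) ≈ 6.62 → 7 more payments.

13 months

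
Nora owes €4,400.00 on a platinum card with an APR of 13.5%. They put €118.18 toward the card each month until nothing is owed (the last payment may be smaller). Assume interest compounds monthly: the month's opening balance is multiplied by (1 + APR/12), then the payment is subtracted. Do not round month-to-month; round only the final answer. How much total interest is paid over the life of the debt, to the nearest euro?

€1,334

Monthly rate r = 13.5%/12 = 1.125% = 0.01125.
Payoff takes n = ⌈−ln(1 − rB₀/P)/ln(1+r)⌉ = ⌈48.515⌉ = 49 payments; the last is €61.07.
Total paid = 48·€118.18 + €61.07 = €5,733.71.
Total interest = total paid − principal = €5,733.71 − €4,400.00 = €1,333.71.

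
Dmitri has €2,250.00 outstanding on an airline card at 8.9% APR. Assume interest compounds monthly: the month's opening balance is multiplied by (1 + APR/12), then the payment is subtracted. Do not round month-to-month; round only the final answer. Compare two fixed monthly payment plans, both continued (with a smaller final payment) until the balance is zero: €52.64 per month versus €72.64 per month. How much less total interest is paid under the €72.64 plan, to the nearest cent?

Monthly rate r = 8.9%/12 = 0.741667% = 0.00741667.
At €52.64/mo: n = ⌈−ln(1 − rB₀/P)/ln(1+r)⌉ = 52 payments (last €31.56); total interest = total paid − €2,250.00 = €466.20.
At €72.64/mo: 36 payments (last €23.53); total interest €315.93.
Interest saved = €466.20 − €315.93 = €150.27.

€150.27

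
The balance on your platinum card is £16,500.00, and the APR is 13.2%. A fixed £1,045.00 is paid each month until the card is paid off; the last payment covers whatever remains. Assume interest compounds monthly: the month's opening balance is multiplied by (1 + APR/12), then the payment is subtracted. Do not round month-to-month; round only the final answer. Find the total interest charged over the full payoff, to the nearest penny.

£1,724.84

Monthly rate r = 13.2%/12 = 1.1% = 0.011.
Payoff takes n = ⌈−ln(1 − rB₀/P)/ln(1+r)⌉ = ⌈17.439⌉ = 18 payments; the last is £459.84.
Total paid = 17·£1,045.00 + £459.84 = £18,224.84.
Total interest = total paid − principal = £18,224.84 − £16,500.00 = £1,724.84.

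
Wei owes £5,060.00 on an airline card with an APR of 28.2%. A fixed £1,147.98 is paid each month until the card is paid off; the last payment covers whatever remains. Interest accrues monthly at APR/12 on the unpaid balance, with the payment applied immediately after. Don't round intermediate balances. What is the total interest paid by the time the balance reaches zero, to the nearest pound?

£347

Monthly rate r = 28.2%/12 = 2.35% = 0.0235.
Payoff takes n = ⌈−ln(1 − rB₀/P)/ln(1+r)⌉ = ⌈4.708⌉ = 5 payments; the last is £815.05.
Total paid = 4·£1,147.98 + £815.05 = £5,406.97.
Total interest = total paid − principal = £5,406.97 − £5,060.00 = £346.97.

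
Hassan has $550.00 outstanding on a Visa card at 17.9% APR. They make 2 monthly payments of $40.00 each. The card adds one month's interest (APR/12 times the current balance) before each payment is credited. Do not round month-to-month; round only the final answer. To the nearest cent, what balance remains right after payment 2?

$485.93

Monthly rate r = 17.9%/12 = 1.49167% = 0.0149167.
Each month: B ← B·(1+r) − $40.00.
Month 1: interest $8.20; balance after payment $518.20.
Month 2: interest $7.73; balance after payment $485.93.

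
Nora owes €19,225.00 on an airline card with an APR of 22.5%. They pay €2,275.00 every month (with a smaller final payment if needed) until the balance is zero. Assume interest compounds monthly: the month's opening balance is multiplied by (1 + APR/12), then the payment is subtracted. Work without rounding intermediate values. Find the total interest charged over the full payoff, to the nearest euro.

Monthly rate r = 22.5%/12 = 1.875% = 0.01875.
Payoff takes n = ⌈−ln(1 − rB₀/P)/ln(1+r)⌉ = ⌈9.286⌉ = 10 payments; the last is €655.82.
Total paid = 9·€2,275.00 + €655.82 = €21,130.82.
Total interest = total paid − principal = €21,130.82 − €19,225.00 = €1,905.82.

€1,906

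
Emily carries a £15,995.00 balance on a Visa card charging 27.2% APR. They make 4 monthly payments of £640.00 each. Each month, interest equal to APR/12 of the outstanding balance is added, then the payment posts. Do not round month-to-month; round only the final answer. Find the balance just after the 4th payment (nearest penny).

Monthly rate r = 27.2%/12 = 2.26667% = 0.0226667.
Each month: B ← B·(1+r) − £640.00.
Month 1: interest £362.55; balance after payment £15,717.55.
Month 2: interest £356.26; balance after payment £15,433.82.
Month 3: interest £349.83; balance after payment £15,143.65.
Month 4: interest £343.26; balance after payment £14,846.91.

£14,846.91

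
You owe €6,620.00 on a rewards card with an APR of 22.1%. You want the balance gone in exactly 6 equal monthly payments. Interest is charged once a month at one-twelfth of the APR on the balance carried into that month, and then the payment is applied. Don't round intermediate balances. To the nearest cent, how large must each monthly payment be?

Monthly rate r = 22.1%/12 = 1.84167% = 0.0184167.
Level-payment amortization: P = B₀·r / (1 − (1+r)^(−n)) = 6620.00·0.0184167 / (1 − 1.01842^(−6)).
Denominator 1 − (1+r)^(−6) = 0.103713177.
P = 121.918 / 0.103713177 ≈ 1175.53.

€1,175.53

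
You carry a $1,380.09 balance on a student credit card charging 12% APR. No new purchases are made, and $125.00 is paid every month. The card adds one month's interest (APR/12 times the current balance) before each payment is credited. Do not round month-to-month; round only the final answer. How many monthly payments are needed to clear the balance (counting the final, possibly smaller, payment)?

12 months

Monthly rate r = 12%/12 = 1% = 0.01.
Recurrence: B ← B·(1+r) − $125.00.
Month 1: interest $13.80; balance after payment $1,268.89.
Month 2: interest $12.69; balance after payment $1,156.58.
Closed form: n = −ln(1 − rB₀/P)/ln(1+r) = −ln(0.88959)/ln(1.01) ≈ 11.758, so the balance reaches zero during payment 12.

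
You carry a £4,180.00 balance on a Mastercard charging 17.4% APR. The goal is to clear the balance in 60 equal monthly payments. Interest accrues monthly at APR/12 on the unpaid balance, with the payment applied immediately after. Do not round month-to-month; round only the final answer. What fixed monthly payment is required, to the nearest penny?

£104.78

Monthly rate r = 17.4%/12 = 1.45% = 0.0145.
Level-payment amortization: P = B₀·r / (1 − (1+r)^(−n)) = 4180.00·0.0145 / (1 − 1.0145^(−60)).
Denominator 1 − (1+r)^(−60) = 0.578422991.
P = 60.61 / 0.578422991 ≈ 104.78.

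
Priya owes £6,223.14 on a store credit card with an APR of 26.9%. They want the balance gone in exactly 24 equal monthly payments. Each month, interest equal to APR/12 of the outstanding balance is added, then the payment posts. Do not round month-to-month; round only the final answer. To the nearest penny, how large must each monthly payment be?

Monthly rate r = 26.9%/12 = 2.24167% = 0.0224167.
Level-payment amortization: P = B₀·r / (1 − (1+r)^(−n)) = 6223.14·0.0224167 / (1 − 1.02242^(−24)).
Denominator 1 − (1+r)^(−24) = 0.412605454.
P = 139.502 / 0.412605454 ≈ 338.10.

£338.10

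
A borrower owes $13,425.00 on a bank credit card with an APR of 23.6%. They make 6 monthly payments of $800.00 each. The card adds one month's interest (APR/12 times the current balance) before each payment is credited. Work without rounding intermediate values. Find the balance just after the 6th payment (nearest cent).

Monthly rate r = 23.6%/12 = 1.96667% = 0.0196667.
Each month: B ← B·(1+r) − $800.00.
Month 1: interest $264.03; balance after payment $12,889.02.
Month 2: interest $253.48; balance after payment $12,342.51.
Month 3: interest $242.74; balance after payment $11,785.25.
Month 4: interest $231.78; balance after payment $11,217.02.
Month 5: interest $220.60; balance after payment $10,637.62.
Month 6: interest $209.21; balance after payment $10,046.83.

$10,046.83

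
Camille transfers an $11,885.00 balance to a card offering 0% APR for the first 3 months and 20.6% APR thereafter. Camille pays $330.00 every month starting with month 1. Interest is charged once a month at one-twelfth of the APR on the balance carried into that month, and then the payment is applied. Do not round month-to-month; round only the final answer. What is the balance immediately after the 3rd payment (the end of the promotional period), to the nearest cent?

$10,895.00

Promo months 1–3 at r₀ = 0%/12 = 0; months 4+ at r₁ = 20.6%/12 = 0.0171667.
After month 3 (no interest yet): B = $11,885.00 − 3·$330.00 = $10,895.00.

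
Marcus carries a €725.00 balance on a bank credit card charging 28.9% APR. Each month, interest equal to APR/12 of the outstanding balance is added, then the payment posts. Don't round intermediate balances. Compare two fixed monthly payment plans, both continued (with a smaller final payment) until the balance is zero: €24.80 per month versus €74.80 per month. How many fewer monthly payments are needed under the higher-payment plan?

Monthly rate r = 28.9%/12 = 2.40833% = 0.0240833.
At €24.80/mo: n = ⌈−ln(1 − rB₀/P)/ln(1+r)⌉ = 52 payments (last €4.07); total interest = total paid − €725.00 = €543.87.
At €74.80/mo: 12 payments (last €12.85); total interest €110.65.
Payments saved = 52 − 12 = 40.

40 fewer payments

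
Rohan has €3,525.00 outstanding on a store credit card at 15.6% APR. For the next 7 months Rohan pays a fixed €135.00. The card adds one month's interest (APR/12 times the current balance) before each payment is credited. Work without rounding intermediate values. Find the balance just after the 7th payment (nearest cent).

Monthly rate r = 15.6%/12 = 1.3% = 0.013.
Each month: B ← B·(1+r) − €135.00.
Month 1: interest €45.82; balance after payment €3,435.82.
Month 2: interest €44.67; balance after payment €3,345.49.
Month 3: interest €43.49; balance after payment €3,253.98.
Month 4: interest €42.30; balance after payment €3,161.28.
Month 5: interest €41.10; balance after payment €3,067.38.
Month 6: interest €39.88; balance after payment €2,972.26.
Month 7: interest €38.64; balance after payment €2,875.90.

€2,875.90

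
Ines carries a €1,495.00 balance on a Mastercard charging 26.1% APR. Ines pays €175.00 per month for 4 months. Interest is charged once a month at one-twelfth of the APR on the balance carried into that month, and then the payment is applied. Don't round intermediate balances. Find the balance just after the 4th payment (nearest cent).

Monthly rate r = 26.1%/12 = 2.175% = 0.02175.
Each month: B ← B·(1+r) − €175.00.
Month 1: interest €32.52; balance after payment €1,352.52.
Month 2: interest €29.42; balance after payment €1,206.93.
Month 3: interest €26.25; balance after payment €1,058.18.
Month 4: interest €23.02; balance after payment €906.20.

€906.20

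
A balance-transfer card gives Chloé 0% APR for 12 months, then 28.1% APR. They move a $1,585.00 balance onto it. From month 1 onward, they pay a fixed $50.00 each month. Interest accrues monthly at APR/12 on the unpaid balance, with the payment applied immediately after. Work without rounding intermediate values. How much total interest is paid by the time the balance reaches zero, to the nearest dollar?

Promo months 1–12 at r₀ = 0%/12 = 0; months 13+ at r₁ = 28.1%/12 = 0.0234167.
After month 12 (no interest yet): B = $1,585.00 − 12·$50.00 = $985.00.
Then at r₁ with $50.00/mo: n₂ = −ln(1 − r₁·B/P)/ln(1+r₁) ≈ 26.73 → 27 more payments.
Total paid = 38·$50.00 + $36.40 = $1,936.40; interest = $1,936.40 − $1,585.00 = $351.40.

$351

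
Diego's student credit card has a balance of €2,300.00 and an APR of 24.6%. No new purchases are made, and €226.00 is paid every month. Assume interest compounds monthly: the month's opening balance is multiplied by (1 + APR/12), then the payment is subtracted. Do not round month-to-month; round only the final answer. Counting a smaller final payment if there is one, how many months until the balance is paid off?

Monthly rate r = 24.6%/12 = 2.05% = 0.0205.
Recurrence: B ← B·(1+r) − €226.00.
Month 1: interest €47.15; balance after payment €2,121.15.
Month 2: interest €43.48; balance after payment €1,938.63.
Closed form: n = −ln(1 − rB₀/P)/ln(1+r) = −ln(0.79137)/ln(1.0205) ≈ 11.531, so the balance reaches zero during payment 12.

12 payments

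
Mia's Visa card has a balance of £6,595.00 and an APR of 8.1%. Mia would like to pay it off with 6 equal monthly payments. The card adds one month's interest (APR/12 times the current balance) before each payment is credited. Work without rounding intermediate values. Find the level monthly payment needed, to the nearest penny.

£1,125.28

Monthly rate r = 8.1%/12 = 0.675% = 0.00675.
Level-payment amortization: P = B₀·r / (1 − (1+r)^(−n)) = 6595.00·0.00675 / (1 − 1.00675^(−6)).
Denominator 1 − (1+r)^(−6) = 0.039560152.
P = 44.5162 / 0.039560152 ≈ 1125.28.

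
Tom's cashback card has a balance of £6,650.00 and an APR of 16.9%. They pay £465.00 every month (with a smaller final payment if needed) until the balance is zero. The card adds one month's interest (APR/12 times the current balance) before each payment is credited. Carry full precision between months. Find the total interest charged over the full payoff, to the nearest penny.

£828.22

Monthly rate r = 16.9%/12 = 1.40833% = 0.0140833.
Payoff takes n = ⌈−ln(1 − rB₀/P)/ln(1+r)⌉ = ⌈16.082⌉ = 17 payments; the last is £38.22.
Total paid = 16·£465.00 + £38.22 = £7,478.22.
Total interest = total paid − principal = £7,478.22 − £6,650.00 = £828.22.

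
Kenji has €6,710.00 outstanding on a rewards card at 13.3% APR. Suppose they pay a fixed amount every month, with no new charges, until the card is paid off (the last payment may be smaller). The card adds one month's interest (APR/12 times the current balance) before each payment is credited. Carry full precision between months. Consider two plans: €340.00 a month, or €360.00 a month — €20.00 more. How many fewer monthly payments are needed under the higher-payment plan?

Monthly rate r = 13.3%/12 = 1.10833% = 0.0110833.
At €340.00/mo: n = ⌈−ln(1 − rB₀/P)/ln(1+r)⌉ = 23 payments (last €134.51); total interest = total paid − €6,710.00 = €904.51.
At €360.00/mo: 21 payments (last €357.86); total interest €847.86.
Payments saved = 23 − 21 = 2.

2 fewer payments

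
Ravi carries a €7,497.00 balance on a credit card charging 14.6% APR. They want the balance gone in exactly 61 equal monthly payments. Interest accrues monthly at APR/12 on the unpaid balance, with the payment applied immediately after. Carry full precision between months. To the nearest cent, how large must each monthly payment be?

Monthly rate r = 14.6%/12 = 1.21667% = 0.0121667.
Level-payment amortization: P = B₀·r / (1 − (1+r)^(−n)) = 7497.00·0.0121667 / (1 − 1.01217^(−61)).
Denominator 1 − (1+r)^(−61) = 0.521781773.
P = 91.2135 / 0.521781773 ≈ 174.81.

€174.81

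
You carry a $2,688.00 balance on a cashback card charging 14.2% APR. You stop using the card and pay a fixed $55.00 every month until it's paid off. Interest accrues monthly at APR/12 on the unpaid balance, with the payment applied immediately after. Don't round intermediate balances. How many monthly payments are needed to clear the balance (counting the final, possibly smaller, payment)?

74 months

Monthly rate r = 14.2%/12 = 1.18333% = 0.0118333.
Recurrence: B ← B·(1+r) − $55.00.
Month 1: interest $31.81; balance after payment $2,664.81.
Month 2: interest $31.53; balance after payment $2,641.34.
Closed form: n = −ln(1 − rB₀/P)/ln(1+r) = −ln(0.42167)/ln(1.01183) ≈ 73.405, so the balance reaches zero during payment 74.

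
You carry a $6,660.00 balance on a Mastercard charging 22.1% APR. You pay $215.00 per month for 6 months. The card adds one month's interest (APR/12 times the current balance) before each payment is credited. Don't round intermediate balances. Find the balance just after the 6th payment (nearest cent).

Monthly rate r = 22.1%/12 = 1.84167% = 0.0184167.
Each month: B ← B·(1+r) − $215.00.
Month 1: interest $122.66; balance after payment $6,567.65.
Month 2: interest $120.95; balance after payment $6,473.61.
Month 3: interest $119.22; balance after payment $6,377.83.
Month 4: interest $117.46; balance after payment $6,280.29.
Month 5: interest $115.66; balance after payment $6,180.95.
Month 6: interest $113.83; balance after payment $6,079.78.

$6,079.78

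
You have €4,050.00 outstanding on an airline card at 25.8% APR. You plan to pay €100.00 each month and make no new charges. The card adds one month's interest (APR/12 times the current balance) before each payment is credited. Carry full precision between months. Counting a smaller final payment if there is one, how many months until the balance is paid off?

Monthly rate r = 25.8%/12 = 2.15% = 0.0215.
Recurrence: B ← B·(1+r) − €100.00.
Month 1: interest €87.08; balance after payment €4,037.07.
Month 2: interest €86.80; balance after payment €4,023.87.
Closed form: n = −ln(1 − rB₀/P)/ln(1+r) = −ln(0.12925)/ln(1.0215) ≈ 96.182, so the balance reaches zero during payment 97.

97 months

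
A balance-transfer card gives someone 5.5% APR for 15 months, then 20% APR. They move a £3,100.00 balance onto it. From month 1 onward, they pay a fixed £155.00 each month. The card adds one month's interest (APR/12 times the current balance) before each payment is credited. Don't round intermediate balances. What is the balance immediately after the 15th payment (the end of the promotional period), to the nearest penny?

£919.00

Promo months 1–15 at r₀ = 5.5%/12 = 0.00458333; months 16+ at r₁ = 20%/12 = 0.0166667.
After month 15: iterate B ← B·(1+r₀) − £155.00 for 15 months → £919.00.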